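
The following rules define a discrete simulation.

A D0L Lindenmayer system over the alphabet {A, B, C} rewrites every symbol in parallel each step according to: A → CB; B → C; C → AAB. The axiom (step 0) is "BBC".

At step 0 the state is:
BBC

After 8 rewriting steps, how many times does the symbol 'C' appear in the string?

k=0  BBC
k=1  CCAAB
k=2  AABAABCBCBC
k=3  CBCBCCBCBCAABCAABCAAB
k=4  AABCAABCAABAABCAABCAABCBCBCAABCBCBCAABCBCBC
k=5  CBCBCAABCBCBCAABCBCBCCBCBCAABCBCBCAABCBCBCAABCAABCAABCBCBCAABCAABCAABCBCBCAABCAABCAAB
k=6  AABCAABCAABCBCBCAABCAABCAABCBCBCAABCAABCAABAABCAABCAABCBCB…BCAABCBCBCAABCBCBCAABCBCBCAABCAABCAABCBCBCAABCBCBCAABCBCBC  (len 171)
k=7  CBCBCAABCBCBCAABCBCBCAABCAABCAABCBCBCAABCBCBCAABCBCBCAABCA…ABCBCBCAABCBCBCAABCAABCAABCBCBCAABCAABCAABCBCBCAABCAABCAAB  (len 341)
k=8  AABCAABCAABCBCBCAABCAABCAABCBCBCAABCAABCAABCBCBCAABCBCBCAA…BCAABCBCBCAABCBCBCAABCBCBCAABCAABCAABCBCBCAABCBCBCAABCBCBC  (len 683)

225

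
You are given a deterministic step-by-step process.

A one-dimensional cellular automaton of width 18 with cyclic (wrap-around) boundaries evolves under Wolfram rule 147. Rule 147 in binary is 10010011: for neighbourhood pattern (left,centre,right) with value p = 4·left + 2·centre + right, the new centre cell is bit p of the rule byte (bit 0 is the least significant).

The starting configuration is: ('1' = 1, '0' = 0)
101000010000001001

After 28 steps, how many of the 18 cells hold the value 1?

0) 101000010000001001
1) 000111101111110110
2) 111011000111100001
3) 110000111011011110
4) 001111010000001100
5) 110110001111110011
6) 100001110111101101
7) 011110100011000000
8) 101100011100111111
9) 000011101011011111
10) 111101000000001110
11) 011000111111110100
12) 100111011111100011
13) 011010001111011101
14) 000001110110001000
15) 111110100001110111
16) 111100011110100011
17) 111011101100011101
18) 110001000011101000
19) 001110111101000111
20) 110100011000111010
21) 000011100111010000
22) 111101011010001111
23) 111000000001110111
24) 110111111110100011
25) 100011111100011101
26) 011101111011101000
27) 101000110001000111
28) 000111001110111011

11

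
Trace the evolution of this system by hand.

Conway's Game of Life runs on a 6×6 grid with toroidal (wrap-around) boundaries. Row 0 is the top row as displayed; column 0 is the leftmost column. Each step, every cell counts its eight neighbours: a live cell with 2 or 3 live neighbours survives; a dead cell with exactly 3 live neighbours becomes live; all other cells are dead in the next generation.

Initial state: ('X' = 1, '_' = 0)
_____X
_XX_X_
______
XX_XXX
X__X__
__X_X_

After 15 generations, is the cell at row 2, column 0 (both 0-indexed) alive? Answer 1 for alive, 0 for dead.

1

0) _____X
_XX_X_
______
XX_XXX
X__X__
__X_X_
1) _XX_XX
______
______
XXXXXX
X_____
___XXX
2) X_X__X
______
XXXXXX
XXXXXX
______
_XXX__
3) X_XX__
______
______
______
_____X
XXXX__
4) X__X__
______
______
______
XXX___
X__XXX
5) X__X__
______
______
_X____
XXXXX_
___XX_
6) ___XX_
______
______
XX_X__
XX__XX
X_____
7) ______
______
______
_XX_X_
__X_X_
XX_X__
8) ______
______
______
_XX___
X___XX
_XXX__
9) __X___
______
______
XX___X
X___XX
XXXXXX
10) X_X_XX
______
X_____
_X__X_
______
__X___
11) _X_X_X
XX____
______
______
______
_X_X_X
12) _X___X
XXX___
______
______
______
______
13) _XX___
XXX___
_X____
______
______
______
14) X_X___
X_____
XXX___
______
______
______
15) _X____
X_X__X
XX____
_X____
______
______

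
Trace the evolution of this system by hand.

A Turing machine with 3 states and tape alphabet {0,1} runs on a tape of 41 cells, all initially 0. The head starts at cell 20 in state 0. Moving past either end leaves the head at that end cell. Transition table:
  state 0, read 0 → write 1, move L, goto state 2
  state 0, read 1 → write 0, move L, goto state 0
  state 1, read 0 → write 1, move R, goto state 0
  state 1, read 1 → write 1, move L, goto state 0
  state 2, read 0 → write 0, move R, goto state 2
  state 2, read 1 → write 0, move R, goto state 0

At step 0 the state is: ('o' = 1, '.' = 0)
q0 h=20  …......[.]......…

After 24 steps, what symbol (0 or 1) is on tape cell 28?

0

[0] q0 h=20  …......[.]......…
[1] q2 h=19  …......[.]o.....…
[2] q2 h=20  …......[o]......…
[3] q0 h=21  …......[.]......…
[4] q2 h=20  …......[.]o.....…
[5] q2 h=21  …......[o]......…
[6] q0 h=22  …......[.]......…
[7] q2 h=21  …......[.]o.....…
[8] q2 h=22  …......[o]......…
[9] q0 h=23  …......[.]......…
[10] q2 h=22  …......[.]o.....…
[11] q2 h=23  …......[o]......…
[12] q0 h=24  …......[.]......…
[13] q2 h=23  …......[.]o.....…
[14] q2 h=24  …......[o]......…
[15] q0 h=25  …......[.]......…
[16] q2 h=24  …......[.]o.....…
[17] q2 h=25  …......[o]......…
[18] q0 h=26  …......[.]......…
[19] q2 h=25  …......[.]o.....…
[20] q2 h=26  …......[o]......…
[21] q0 h=27  …......[.]......…
[22] q2 h=26  …......[.]o.....…
[23] q2 h=27  …......[o]......…
[24] q0 h=28  …......[.]......…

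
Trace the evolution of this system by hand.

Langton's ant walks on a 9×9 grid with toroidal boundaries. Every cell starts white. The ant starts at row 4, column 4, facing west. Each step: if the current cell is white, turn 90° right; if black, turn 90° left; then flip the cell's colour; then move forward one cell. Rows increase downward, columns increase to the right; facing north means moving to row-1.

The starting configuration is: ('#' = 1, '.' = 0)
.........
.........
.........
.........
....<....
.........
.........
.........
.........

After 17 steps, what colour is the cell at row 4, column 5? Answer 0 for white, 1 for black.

[0] .........
.........
.........
.........
....<....
.........
.........
.........
.........
[1] .........
.........
.........
....^....
....#....
.........
.........
.........
.........
[2] .........
.........
.........
....#>...
....#....
.........
.........
.........
.........
[3] .........
.........
.........
....##...
....#v...
.........
.........
.........
.........
[4] .........
.........
.........
....##...
....<#...
.........
.........
.........
.........
[5] .........
.........
.........
....##...
.....#...
....v....
.........
.........
.........
[6] .........
.........
.........
....##...
.....#...
...<#....
.........
.........
.........
[7] .........
.........
.........
....##...
...^.#...
...##....
.........
.........
.........
[8] .........
.........
.........
....##...
...#>#...
...##....
.........
.........
.........
[9] .........
.........
.........
....##...
...###...
...#v....
.........
.........
.........
[10] .........
.........
.........
....##...
...###...
...#.>...
.........
.........
.........
[11] .........
.........
.........
....##...
...###...
...#.#...
.....v...
.........
.........
[12] .........
.........
.........
....##...
...###...
...#.#...
....<#...
.........
.........
[13] .........
.........
.........
....##...
...###...
...#^#...
....##...
.........
.........
[14] .........
.........
.........
....##...
...###...
...##>...
....##...
.........
.........
[15] .........
.........
.........
....##...
...##^...
...##....
....##...
.........
.........
[16] .........
.........
.........
....##...
...#<....
...##....
....##...
.........
.........
[17] .........
.........
.........
....##...
...#.....
...#v....
....##...
.........
.........

0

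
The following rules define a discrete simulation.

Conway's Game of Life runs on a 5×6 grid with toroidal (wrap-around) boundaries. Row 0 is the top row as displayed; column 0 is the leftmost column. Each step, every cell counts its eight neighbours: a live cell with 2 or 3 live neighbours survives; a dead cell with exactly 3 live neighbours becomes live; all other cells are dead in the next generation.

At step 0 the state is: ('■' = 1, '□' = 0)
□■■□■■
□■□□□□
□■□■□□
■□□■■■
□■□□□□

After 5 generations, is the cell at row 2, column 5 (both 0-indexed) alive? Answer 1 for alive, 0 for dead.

0

t=0: □■■□■■
□■□□□□
□■□■□□
■□□■■■
□■□□□□
t=1: □■■□□□
□■□■■□
□■□■□■
■■□■■■
□■□□□□
t=2: ■■□■□□
□■□■■□
□■□□□□
□■□■□■
□□□■■■
t=3: ■■□□□□
□■□■■□
□■□■□□
□□□■□■
□■□■□■
t=4: □■□■□■
□■□■■□
■□□■□□
□□□■□□
□■□□□■
t=5: □■□■□■
□■□■□■
□□□■□□
■□■□■□
□□□□□□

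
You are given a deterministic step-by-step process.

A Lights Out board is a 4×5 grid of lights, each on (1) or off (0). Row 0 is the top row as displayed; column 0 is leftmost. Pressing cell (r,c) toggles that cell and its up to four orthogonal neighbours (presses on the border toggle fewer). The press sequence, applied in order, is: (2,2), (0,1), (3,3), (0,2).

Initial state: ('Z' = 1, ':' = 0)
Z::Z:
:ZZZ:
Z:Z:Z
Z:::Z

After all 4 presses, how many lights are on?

k=0  Z::Z:
:ZZZ:
Z:Z:Z
Z:::Z
k=1  Z::Z:
:Z:Z:
ZZ:ZZ
Z:Z:Z
k=2  :ZZZ:
:::Z:
ZZ:ZZ
Z:Z:Z
k=3  :ZZZ:
:::Z:
ZZ::Z
Z::Z:
k=4  :::::
::ZZ:
ZZ::Z
Z::Z:

7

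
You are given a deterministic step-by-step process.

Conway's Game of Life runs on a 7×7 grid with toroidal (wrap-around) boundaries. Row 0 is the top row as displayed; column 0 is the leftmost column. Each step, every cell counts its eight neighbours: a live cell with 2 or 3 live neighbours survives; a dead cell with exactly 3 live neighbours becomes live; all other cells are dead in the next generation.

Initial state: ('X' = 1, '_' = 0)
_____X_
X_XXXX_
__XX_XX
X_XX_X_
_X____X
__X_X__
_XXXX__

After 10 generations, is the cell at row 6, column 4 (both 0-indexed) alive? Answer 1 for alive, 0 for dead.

k=0  _____X_
X_XXXX_
__XX_XX
X_XX_X_
_X____X
__X_X__
_XXXX__
k=1  _____XX
_XX____
X______
X__X_X_
XX__XXX
X___XX_
_XX_XX_
k=2  X__XXXX
XX____X
X_X___X
_____X_
_X_X___
__X____
XX_X___
k=3  ___XXX_
__XXX__
_____X_
XXX___X
__X____
X__X___
XX_X_X_
k=4  _X___XX
__X____
X___XXX
XXX___X
__XX__X
X__XX_X
XX_X_X_
k=5  _X__XXX
_X__X__
__XX_X_
__X_X__
____X__
_______
_X_X___
k=6  _X_XXX_
XX____X
_XX__X_
__X_XX_
___X___
_______
X_X_XX_
k=7  ___X___
___X__X
__XXXX_
_XX_XX_
___XX__
___XX__
_XX__XX
k=8  X__XXXX
_____X_
_X____X
_X_____
_______
_______
__X__X_
k=9  ___X___
_______
X______
X______
_______
_______
___X_X_
k=10  ____X__
_______
_______
_______
_______
_______
____X__

1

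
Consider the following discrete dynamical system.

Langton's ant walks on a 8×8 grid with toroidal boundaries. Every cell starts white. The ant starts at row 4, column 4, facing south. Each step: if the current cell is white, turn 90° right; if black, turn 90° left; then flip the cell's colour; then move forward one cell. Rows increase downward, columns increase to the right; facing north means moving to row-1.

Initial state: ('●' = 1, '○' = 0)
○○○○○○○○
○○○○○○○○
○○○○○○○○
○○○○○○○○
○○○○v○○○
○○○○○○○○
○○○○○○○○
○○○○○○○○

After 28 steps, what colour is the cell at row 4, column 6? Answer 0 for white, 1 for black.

gen 0: ○○○○○○○○
○○○○○○○○
○○○○○○○○
○○○○○○○○
○○○○v○○○
○○○○○○○○
○○○○○○○○
○○○○○○○○
gen 1: ○○○○○○○○
○○○○○○○○
○○○○○○○○
○○○○○○○○
○○○<●○○○
○○○○○○○○
○○○○○○○○
○○○○○○○○
gen 2: ○○○○○○○○
○○○○○○○○
○○○○○○○○
○○○^○○○○
○○○●●○○○
○○○○○○○○
○○○○○○○○
○○○○○○○○
gen 3: ○○○○○○○○
○○○○○○○○
○○○○○○○○
○○○●>○○○
○○○●●○○○
○○○○○○○○
○○○○○○○○
○○○○○○○○
gen 4: ○○○○○○○○
○○○○○○○○
○○○○○○○○
○○○●●○○○
○○○●v○○○
○○○○○○○○
○○○○○○○○
○○○○○○○○
gen 5: ○○○○○○○○
○○○○○○○○
○○○○○○○○
○○○●●○○○
○○○●○>○○
○○○○○○○○
○○○○○○○○
○○○○○○○○
gen 6: ○○○○○○○○
○○○○○○○○
○○○○○○○○
○○○●●○○○
○○○●○●○○
○○○○○v○○
○○○○○○○○
○○○○○○○○
gen 7: ○○○○○○○○
○○○○○○○○
○○○○○○○○
○○○●●○○○
○○○●○●○○
○○○○<●○○
○○○○○○○○
○○○○○○○○
gen 8: ○○○○○○○○
○○○○○○○○
○○○○○○○○
○○○●●○○○
○○○●^●○○
○○○○●●○○
○○○○○○○○
○○○○○○○○
gen 9: ○○○○○○○○
○○○○○○○○
○○○○○○○○
○○○●●○○○
○○○●●>○○
○○○○●●○○
○○○○○○○○
○○○○○○○○
gen 10: ○○○○○○○○
○○○○○○○○
○○○○○○○○
○○○●●^○○
○○○●●○○○
○○○○●●○○
○○○○○○○○
○○○○○○○○
gen 11: ○○○○○○○○
○○○○○○○○
○○○○○○○○
○○○●●●>○
○○○●●○○○
○○○○●●○○
○○○○○○○○
○○○○○○○○
gen 12: ○○○○○○○○
○○○○○○○○
○○○○○○○○
○○○●●●●○
○○○●●○v○
○○○○●●○○
○○○○○○○○
○○○○○○○○
gen 13: ○○○○○○○○
○○○○○○○○
○○○○○○○○
○○○●●●●○
○○○●●<●○
○○○○●●○○
○○○○○○○○
○○○○○○○○
gen 14: ○○○○○○○○
○○○○○○○○
○○○○○○○○
○○○●●^●○
○○○●●●●○
○○○○●●○○
○○○○○○○○
○○○○○○○○
gen 15: ○○○○○○○○
○○○○○○○○
○○○○○○○○
○○○●<○●○
○○○●●●●○
○○○○●●○○
○○○○○○○○
○○○○○○○○
gen 16: ○○○○○○○○
○○○○○○○○
○○○○○○○○
○○○●○○●○
○○○●v●●○
○○○○●●○○
○○○○○○○○
○○○○○○○○
gen 17: ○○○○○○○○
○○○○○○○○
○○○○○○○○
○○○●○○●○
○○○●○>●○
○○○○●●○○
○○○○○○○○
○○○○○○○○
gen 18: ○○○○○○○○
○○○○○○○○
○○○○○○○○
○○○●○^●○
○○○●○○●○
○○○○●●○○
○○○○○○○○
○○○○○○○○
gen 19: ○○○○○○○○
○○○○○○○○
○○○○○○○○
○○○●○●>○
○○○●○○●○
○○○○●●○○
○○○○○○○○
○○○○○○○○
gen 20: ○○○○○○○○
○○○○○○○○
○○○○○○^○
○○○●○●○○
○○○●○○●○
○○○○●●○○
○○○○○○○○
○○○○○○○○
gen 21: ○○○○○○○○
○○○○○○○○
○○○○○○●>
○○○●○●○○
○○○●○○●○
○○○○●●○○
○○○○○○○○
○○○○○○○○
gen 22: ○○○○○○○○
○○○○○○○○
○○○○○○●●
○○○●○●○v
○○○●○○●○
○○○○●●○○
○○○○○○○○
○○○○○○○○
gen 23: ○○○○○○○○
○○○○○○○○
○○○○○○●●
○○○●○●<●
○○○●○○●○
○○○○●●○○
○○○○○○○○
○○○○○○○○
gen 24: ○○○○○○○○
○○○○○○○○
○○○○○○^●
○○○●○●●●
○○○●○○●○
○○○○●●○○
○○○○○○○○
○○○○○○○○
gen 25: ○○○○○○○○
○○○○○○○○
○○○○○<○●
○○○●○●●●
○○○●○○●○
○○○○●●○○
○○○○○○○○
○○○○○○○○
gen 26: ○○○○○○○○
○○○○○^○○
○○○○○●○●
○○○●○●●●
○○○●○○●○
○○○○●●○○
○○○○○○○○
○○○○○○○○
gen 27: ○○○○○○○○
○○○○○●>○
○○○○○●○●
○○○●○●●●
○○○●○○●○
○○○○●●○○
○○○○○○○○
○○○○○○○○
gen 28: ○○○○○○○○
○○○○○●●○
○○○○○●v●
○○○●○●●●
○○○●○○●○
○○○○●●○○
○○○○○○○○
○○○○○○○○

1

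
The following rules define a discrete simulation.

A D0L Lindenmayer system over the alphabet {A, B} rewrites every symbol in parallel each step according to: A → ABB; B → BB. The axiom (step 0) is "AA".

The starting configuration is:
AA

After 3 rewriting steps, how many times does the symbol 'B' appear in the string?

28

step 0: AA
step 1: ABBABB
step 2: ABBBBBBABBBBBB
step 3: ABBBBBBBBBBBBBBABBBBBBBBBBBBBB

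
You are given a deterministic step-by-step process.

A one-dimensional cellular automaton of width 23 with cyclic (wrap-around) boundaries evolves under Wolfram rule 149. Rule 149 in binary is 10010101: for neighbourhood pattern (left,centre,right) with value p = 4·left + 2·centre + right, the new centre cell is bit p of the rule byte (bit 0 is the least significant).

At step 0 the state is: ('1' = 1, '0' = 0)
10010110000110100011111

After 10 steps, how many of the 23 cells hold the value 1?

11

0) 10010110000110100011111
1) 01010001110000111001111
2) 01011100101110010100110
3) 01001010100101010110001
4) 01101010110101010001101
5) 00001010000101011100001
6) 11101011110101001011101
7) 11001001100101101001000
8) 00101100010100001101110
9) 10100011010111100000101
10) 00111000010011011110100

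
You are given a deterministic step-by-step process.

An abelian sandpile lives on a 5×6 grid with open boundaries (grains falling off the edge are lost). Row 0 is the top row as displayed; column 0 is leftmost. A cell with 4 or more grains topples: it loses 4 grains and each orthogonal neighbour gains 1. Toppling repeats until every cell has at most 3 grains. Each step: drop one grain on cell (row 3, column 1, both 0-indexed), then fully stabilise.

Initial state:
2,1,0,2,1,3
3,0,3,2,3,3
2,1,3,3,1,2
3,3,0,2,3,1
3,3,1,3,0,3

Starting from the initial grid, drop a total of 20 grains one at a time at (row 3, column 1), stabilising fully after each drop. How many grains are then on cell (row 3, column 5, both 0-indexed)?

gen 0: 2,1,0,2,1,3
3,0,3,2,3,3
2,1,3,3,1,2
3,3,0,2,3,1
3,3,1,3,0,3
gen 1: 2,1,0,2,1,3
3,0,3,2,3,3
3,2,3,3,1,2
1,2,1,2,3,1
1,1,2,3,0,3
gen 2: 2,1,0,2,1,3
3,0,3,2,3,3
3,2,3,3,1,2
1,3,1,2,3,1
1,1,2,3,0,3
gen 3: 2,1,0,2,1,3
3,0,3,2,3,3
3,3,3,3,1,2
2,0,2,2,3,1
1,2,2,3,0,3
gen 4: 2,1,0,2,1,3
3,0,3,2,3,3
3,3,3,3,1,2
2,1,2,2,3,1
1,2,2,3,0,3
gen 5: 2,1,0,2,1,3
3,0,3,2,3,3
3,3,3,3,1,2
2,2,2,2,3,1
1,2,2,3,0,3
gen 6: 2,1,0,2,1,3
3,0,3,2,3,3
3,3,3,3,1,2
2,3,2,2,3,1
1,2,2,3,0,3
gen 7: 3,1,1,3,3,0
0,3,1,1,2,2
2,3,3,3,1,0
1,0,3,2,1,3
3,1,1,1,2,3
gen 8: 3,1,1,3,3,0
0,3,1,1,2,2
2,3,3,3,1,0
1,1,3,2,1,3
3,1,1,1,2,3
gen 9: 3,1,1,3,3,0
0,3,1,1,2,2
2,3,3,3,1,0
1,2,3,2,1,3
3,1,1,1,2,3
gen 10: 3,1,1,3,3,0
0,3,1,1,2,2
2,3,3,3,1,0
1,3,3,2,1,3
3,1,1,1,2,3
gen 11: 3,2,1,3,3,0
1,0,3,2,2,2
3,2,2,1,2,0
2,2,2,0,2,3
3,2,2,2,2,3
gen 12: 3,2,1,3,3,0
1,0,3,2,2,2
3,2,2,1,2,0
2,3,2,0,2,3
3,2,2,2,2,3
gen 13: 3,2,1,3,3,0
1,0,3,2,2,2
3,3,2,1,2,0
3,0,3,0,2,3
3,3,2,2,2,3
gen 14: 3,2,1,3,3,0
1,0,3,2,2,2
3,3,2,1,2,0
3,1,3,0,2,3
3,3,2,2,2,3
gen 15: 3,2,1,3,3,0
1,0,3,2,2,2
3,3,2,1,2,0
3,2,3,0,2,3
3,3,2,2,2,3
gen 16: 3,2,1,3,3,0
1,0,3,2,2,2
3,3,2,1,2,0
3,3,3,0,2,3
3,3,2,2,2,3
gen 17: 3,2,2,3,3,0
2,2,0,3,2,2
1,3,1,2,2,0
3,0,3,1,2,3
1,3,0,3,2,3
gen 18: 3,2,2,3,3,0
2,2,0,3,2,2
1,3,1,2,2,0
3,1,3,1,2,3
1,3,0,3,2,3
gen 19: 3,2,2,3,3,0
2,2,0,3,2,2
1,3,1,2,2,0
3,2,3,1,2,3
1,3,0,3,2,3
gen 20: 3,2,2,3,3,0
2,2,0,3,2,2
1,3,1,2,2,0
3,3,3,1,2,3
1,3,0,3,2,3

3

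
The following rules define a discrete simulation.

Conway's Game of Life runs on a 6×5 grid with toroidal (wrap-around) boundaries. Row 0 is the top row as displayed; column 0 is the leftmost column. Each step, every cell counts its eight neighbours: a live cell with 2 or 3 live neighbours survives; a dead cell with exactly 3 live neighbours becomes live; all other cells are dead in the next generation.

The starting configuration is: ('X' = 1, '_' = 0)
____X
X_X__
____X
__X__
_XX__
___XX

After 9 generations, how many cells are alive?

6

t=0: ____X
X_X__
____X
__X__
_XX__
___XX
t=1: X___X
X__XX
_X_X_
_XXX_
_XX__
X_XXX
t=2: __X__
_XXX_
_X___
X__X_
_____
__X__
t=3: _____
_X_X_
XX_XX
_____
_____
_____
t=4: _____
_X_X_
XX_XX
X___X
_____
_____
t=5: _____
_X_X_
_X_X_
_X_X_
_____
_____
t=6: _____
_____
XX_XX
_____
_____
_____
t=7: _____
X___X
X___X
X___X
_____
_____
t=8: _____
X___X
_X_X_
X___X
_____
_____
t=9: _____
X___X
_X_X_
X___X
_____
_____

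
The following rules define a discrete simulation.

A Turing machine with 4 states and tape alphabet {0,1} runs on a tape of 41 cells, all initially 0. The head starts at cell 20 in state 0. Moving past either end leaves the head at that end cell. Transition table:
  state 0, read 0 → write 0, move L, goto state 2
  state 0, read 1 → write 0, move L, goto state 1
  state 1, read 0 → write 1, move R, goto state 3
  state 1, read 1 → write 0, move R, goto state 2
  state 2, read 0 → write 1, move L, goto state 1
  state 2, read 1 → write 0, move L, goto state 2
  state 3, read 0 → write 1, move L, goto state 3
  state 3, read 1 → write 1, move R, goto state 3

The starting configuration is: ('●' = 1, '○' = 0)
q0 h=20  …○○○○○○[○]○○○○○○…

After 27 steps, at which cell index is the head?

0) q0 h=20  …○○○○○○[○]○○○○○○…
1) q2 h=19  …○○○○○○[○]○○○○○○…
2) q1 h=18  …○○○○○○[○]●○○○○○…
3) q3 h=19  …○○○○○●[●]○○○○○○…
4) q3 h=20  …○○○○●●[○]○○○○○○…
5) q3 h=19  …○○○○○●[●]●○○○○○…
6) q3 h=20  …○○○○●●[●]○○○○○○…
7) q3 h=21  …○○○●●●[○]○○○○○○…
8) q3 h=20  …○○○○●●[●]●○○○○○…
9) q3 h=21  …○○○●●●[●]○○○○○○…
10) q3 h=22  …○○●●●●[○]○○○○○○…
11) q3 h=21  …○○○●●●[●]●○○○○○…
12) q3 h=22  …○○●●●●[●]○○○○○○…
13) q3 h=23  …○●●●●●[○]○○○○○○…
14) q3 h=22  …○○●●●●[●]●○○○○○…
15) q3 h=23  …○●●●●●[●]○○○○○○…
16) q3 h=24  …●●●●●●[○]○○○○○○…
17) q3 h=23  …○●●●●●[●]●○○○○○…
18) q3 h=24  …●●●●●●[●]○○○○○○…
19) q3 h=25  …●●●●●●[○]○○○○○○…
20) q3 h=24  …●●●●●●[●]●○○○○○…
21) q3 h=25  …●●●●●●[●]○○○○○○…
22) q3 h=26  …●●●●●●[○]○○○○○○…
23) q3 h=25  …●●●●●●[●]●○○○○○…
24) q3 h=26  …●●●●●●[●]○○○○○○…
25) q3 h=27  …●●●●●●[○]○○○○○○…
26) q3 h=26  …●●●●●●[●]●○○○○○…
27) q3 h=27  …●●●●●●[●]○○○○○○…

27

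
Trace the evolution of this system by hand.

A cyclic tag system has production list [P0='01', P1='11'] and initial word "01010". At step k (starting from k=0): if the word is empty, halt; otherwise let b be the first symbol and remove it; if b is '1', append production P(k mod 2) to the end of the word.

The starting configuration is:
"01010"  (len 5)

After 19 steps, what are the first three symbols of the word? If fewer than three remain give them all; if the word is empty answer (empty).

010

k=0  "01010"  (len 5)
k=1  "1010"  (len 4)
k=2  "01011"  (len 5)
k=3  "1011"  (len 4)
k=4  "01111"  (len 5)
k=5  "1111"  (len 4)
k=6  "11111"  (len 5)
k=7  "111101"  (len 6)
k=8  "1110111"  (len 7)
k=9  "11011101"  (len 8)
k=10  "101110111"  (len 9)
k=11  "0111011101"  (len 10)
k=12  "111011101"  (len 9)
k=13  "1101110101"  (len 10)
k=14  "10111010111"  (len 11)
k=15  "011101011101"  (len 12)
k=16  "11101011101"  (len 11)
k=17  "110101110101"  (len 12)
k=18  "1010111010111"  (len 13)
k=19  "01011101011101"  (len 14)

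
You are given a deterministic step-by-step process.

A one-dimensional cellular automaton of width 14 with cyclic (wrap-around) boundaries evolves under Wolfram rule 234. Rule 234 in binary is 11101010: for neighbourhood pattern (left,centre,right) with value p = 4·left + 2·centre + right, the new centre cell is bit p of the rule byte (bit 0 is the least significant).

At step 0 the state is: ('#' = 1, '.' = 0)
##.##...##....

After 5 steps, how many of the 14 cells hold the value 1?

14

[0] ##.##...##....
[1] #####..###...#
[2] #####.####..##
[3] ##########.###
[4] ##############
[5] ##############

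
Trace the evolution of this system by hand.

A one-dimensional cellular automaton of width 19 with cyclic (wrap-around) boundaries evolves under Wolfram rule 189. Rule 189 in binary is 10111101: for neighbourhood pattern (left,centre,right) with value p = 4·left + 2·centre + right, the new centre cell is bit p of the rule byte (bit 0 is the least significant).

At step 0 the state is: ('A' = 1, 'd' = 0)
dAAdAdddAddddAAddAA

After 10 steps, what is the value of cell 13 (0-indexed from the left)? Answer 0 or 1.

1

gen 0: dAAdAdddAddddAAddAA
gen 1: AAdAAAAdAAAAdAdAdAd
gen 2: AdAAAAdAAAAdAAAAAAA
gen 3: dAAAAdAAAAdAAAAAAAA
gen 4: AAAAdAAAAdAAAAAAAAd
gen 5: AAAdAAAAdAAAAAAAAdA
gen 6: AAdAAAAdAAAAAAAAdAA
gen 7: AdAAAAdAAAAAAAAdAAA
gen 8: dAAAAdAAAAAAAAdAAAA
gen 9: AAAAdAAAAAAAAdAAAAd
gen 10: AAAdAAAAAAAAdAAAAdA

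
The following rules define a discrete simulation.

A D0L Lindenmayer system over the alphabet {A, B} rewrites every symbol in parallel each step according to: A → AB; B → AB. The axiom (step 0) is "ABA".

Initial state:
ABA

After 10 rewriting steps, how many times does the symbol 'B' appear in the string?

1536

[0] ABA
[1] ABABAB
[2] ABABABABABAB
[3] ABABABABABABABABABABABAB
[4] ABABABABABABABABABABABABABABABABABABABABABABABAB
[5] ABABABABABABABABABABABABABABABABABABABABABABABABABABABABABABABABABABABABABABABABABABABABABABABAB
[6] ABABABABABABABABABABABABABABABABABABABABABABABABABABABABAB…ABABABABABABABABABABABABABABABABABABABABABABABABABABABABAB  (len 192)
[7] ABABABABABABABABABABABABABABABABABABABABABABABABABABABABAB…ABABABABABABABABABABABABABABABABABABABABABABABABABABABABAB  (len 384)
[8] ABABABABABABABABABABABABABABABABABABABABABABABABABABABABAB…ABABABABABABABABABABABABABABABABABABABABABABABABABABABABAB  (len 768)
[9] ABABABABABABABABABABABABABABABABABABABABABABABABABABABABAB…ABABABABABABABABABABABABABABABABABABABABABABABABABABABABAB  (len 1536)
[10] ABABABABABABABABABABABABABABABABABABABABABABABABABABABABAB…ABABABABABABABABABABABABABABABABABABABABABABABABABABABABAB  (len 3072)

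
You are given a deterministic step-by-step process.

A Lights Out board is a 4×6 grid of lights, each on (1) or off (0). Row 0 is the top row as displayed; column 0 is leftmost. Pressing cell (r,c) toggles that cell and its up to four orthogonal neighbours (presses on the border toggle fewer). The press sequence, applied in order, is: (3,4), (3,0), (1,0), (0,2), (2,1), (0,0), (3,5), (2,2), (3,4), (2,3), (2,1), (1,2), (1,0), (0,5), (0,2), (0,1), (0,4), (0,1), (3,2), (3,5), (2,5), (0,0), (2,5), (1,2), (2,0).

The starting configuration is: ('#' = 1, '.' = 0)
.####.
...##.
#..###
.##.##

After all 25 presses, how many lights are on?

0) .####.
...##.
#..###
.##.##
1) .####.
...##.
#..#.#
.###..
2) .####.
...##.
...#.#
#.##..
3) #####.
##.##.
#..#.#
#.##..
4) #...#.
#####.
#..#.#
#.##..
5) #...#.
#.###.
.###.#
####..
6) .#..#.
..###.
.###.#
####..
7) .#..#.
..###.
.###..
######
8) .#..#.
...##.
......
##.###
9) .#..#.
...##.
....#.
##....
10) .#..#.
....#.
..##..
##.#..
11) .#..#.
.#..#.
##.#..
#..#..
12) .##.#.
..###.
####..
#..#..
13) ###.#.
#####.
.###..
#..#..
14) ###..#
######
.###..
#..#..
15) #..#.#
##.###
.###..
#..#..
16) .###.#
#..###
.###..
#..#..
17) .##.#.
#..#.#
.###..
#..#..
18) #...#.
##.#.#
.###..
#..#..
19) #...#.
##.#.#
.#.#..
###...
20) #...#.
##.#.#
.#.#.#
###.##
21) #...#.
##.#..
.#.##.
###.#.
22) .#..#.
.#.#..
.#.##.
###.#.
23) .#..#.
.#.#.#
.#.#.#
###.##
24) .##.#.
..#..#
.###.#
###.##
25) .##.#.
#.#..#
#.##.#
.##.##

14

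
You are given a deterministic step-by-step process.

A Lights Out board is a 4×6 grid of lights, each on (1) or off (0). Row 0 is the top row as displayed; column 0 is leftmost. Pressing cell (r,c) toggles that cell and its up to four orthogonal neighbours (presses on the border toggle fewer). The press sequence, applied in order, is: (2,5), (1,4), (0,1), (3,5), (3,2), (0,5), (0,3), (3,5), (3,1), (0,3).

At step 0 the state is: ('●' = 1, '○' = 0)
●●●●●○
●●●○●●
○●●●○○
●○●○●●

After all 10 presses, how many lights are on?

[0] ●●●●●○
●●●○●●
○●●●○○
●○●○●●
[1] ●●●●●○
●●●○●○
○●●●●●
●○●○●○
[2] ●●●●○○
●●●●○●
○●●●○●
●○●○●○
[3] ○○○●○○
●○●●○●
○●●●○●
●○●○●○
[4] ○○○●○○
●○●●○●
○●●●○○
●○●○○●
[5] ○○○●○○
●○●●○●
○●○●○○
●●○●○●
[6] ○○○●●●
●○●●○○
○●○●○○
●●○●○●
[7] ○○●○○●
●○●○○○
○●○●○○
●●○●○●
[8] ○○●○○●
●○●○○○
○●○●○●
●●○●●○
[9] ○○●○○●
●○●○○○
○○○●○●
○○●●●○
[10] ○○○●●●
●○●●○○
○○○●○●
○○●●●○

11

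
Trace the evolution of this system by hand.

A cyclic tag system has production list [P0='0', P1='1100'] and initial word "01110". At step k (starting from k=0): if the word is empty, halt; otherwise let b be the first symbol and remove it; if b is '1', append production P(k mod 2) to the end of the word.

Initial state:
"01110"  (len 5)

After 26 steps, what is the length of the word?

12

0) "01110"  (len 5)
1) "1110"  (len 4)
2) "1101100"  (len 7)
3) "1011000"  (len 7)
4) "0110001100"  (len 10)
5) "110001100"  (len 9)
6) "100011001100"  (len 12)
7) "000110011000"  (len 12)
8) "00110011000"  (len 11)
9) "0110011000"  (len 10)
10) "110011000"  (len 9)
11) "100110000"  (len 9)
12) "001100001100"  (len 12)
13) "01100001100"  (len 11)
14) "1100001100"  (len 10)
15) "1000011000"  (len 10)
16) "0000110001100"  (len 13)
17) "000110001100"  (len 12)
18) "00110001100"  (len 11)
19) "0110001100"  (len 10)
20) "110001100"  (len 9)
21) "100011000"  (len 9)
22) "000110001100"  (len 12)
23) "00110001100"  (len 11)
24) "0110001100"  (len 10)
25) "110001100"  (len 9)
26) "100011001100"  (len 12)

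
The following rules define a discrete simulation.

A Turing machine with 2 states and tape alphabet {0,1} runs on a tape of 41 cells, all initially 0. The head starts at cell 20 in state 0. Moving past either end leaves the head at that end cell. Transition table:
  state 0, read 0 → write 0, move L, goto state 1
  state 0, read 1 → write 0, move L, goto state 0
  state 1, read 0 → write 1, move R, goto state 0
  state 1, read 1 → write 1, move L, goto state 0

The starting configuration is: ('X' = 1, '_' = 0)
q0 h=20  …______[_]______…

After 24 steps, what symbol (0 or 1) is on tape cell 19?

t=0: q0 h=20  …______[_]______…
t=1: q1 h=19  …______[_]______…
t=2: q0 h=20  …_____X[_]______…
t=3: q1 h=19  …______[X]______…
t=4: q0 h=18  …______[_]X_____…
t=5: q1 h=17  …______[_]_X____…
t=6: q0 h=18  …_____X[_]X_____…
t=7: q1 h=17  …______[X]_X____…
t=8: q0 h=16  …______[_]X_X___…
t=9: q1 h=15  …______[_]_X_X__…
t=10: q0 h=16  …_____X[_]X_X___…
t=11: q1 h=15  …______[X]_X_X__…
t=12: q0 h=14  …______[_]X_X_X_…
t=13: q1 h=13  …______[_]_X_X_X…
t=14: q0 h=14  …_____X[_]X_X_X_…
t=15: q1 h=13  …______[X]_X_X_X…
t=16: q0 h=12  …______[_]X_X_X_…
t=17: q1 h=11  …______[_]_X_X_X…
t=18: q0 h=12  …_____X[_]X_X_X_…
t=19: q1 h=11  …______[X]_X_X_X…
t=20: q0 h=10  …______[_]X_X_X_…
t=21: q1 h= 9  …______[_]_X_X_X…
t=22: q0 h=10  …_____X[_]X_X_X_…
t=23: q1 h= 9  …______[X]_X_X_X…
t=24: q0 h= 8  …______[_]X_X_X_…

1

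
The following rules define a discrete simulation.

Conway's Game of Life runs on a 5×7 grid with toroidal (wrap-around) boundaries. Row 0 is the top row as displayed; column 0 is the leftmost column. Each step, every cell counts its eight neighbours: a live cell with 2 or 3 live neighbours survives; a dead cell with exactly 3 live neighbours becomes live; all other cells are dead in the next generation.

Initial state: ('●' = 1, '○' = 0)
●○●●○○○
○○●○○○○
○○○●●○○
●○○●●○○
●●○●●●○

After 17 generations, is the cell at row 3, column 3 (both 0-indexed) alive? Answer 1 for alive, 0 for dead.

k=0  ●○●●○○○
○○●○○○○
○○○●●○○
●○○●●○○
●●○●●●○
k=1  ●○○○○○●
○●●○●○○
○○●○●○○
●●○○○○●
●○○○○●○
k=2  ●○○○○●●
●●●○○●○
○○●○○●○
●●○○○●●
○○○○○●○
k=3  ●○○○●●○
●○●○●●○
○○●○●●○
●●○○●●○
○●○○●○○
k=4  ●○○○○○○
○○○○○○○
●○●○○○○
●●●○○○●
○●○●○○○
k=5  ○○○○○○○
○●○○○○○
●○●○○○●
○○○●○○●
○○○○○○●
k=6  ○○○○○○○
●●○○○○○
●●●○○○●
○○○○○●●
○○○○○○○
k=7  ○○○○○○○
○○●○○○●
○○●○○●○
○●○○○●●
○○○○○○○
k=8  ○○○○○○○
○○○○○○○
●●●○○●○
○○○○○●●
○○○○○○○
k=9  ○○○○○○○
○●○○○○○
●●○○○●○
●●○○○●●
○○○○○○○
k=10  ○○○○○○○
●●○○○○○
○○●○○●○
○●○○○●○
●○○○○○●
k=11  ○●○○○○●
○●○○○○○
●○●○○○●
●●○○○●○
●○○○○○●
k=12  ○●○○○○●
○●●○○○●
○○●○○○●
○○○○○●○
○○○○○●○
k=13  ○●●○○●●
○●●○○●●
●●●○○●●
○○○○○●●
○○○○○●●
k=14  ○●●○●○○
○○○●●○○
○○●○●○○
○●○○●○○
○○○○●○○
k=15  ○○●○●●○
○●○○●●○
○○●○●●○
○○○○●●○
○●●○●●○
k=16  ○○●○○○●
○●●○○○●
○○○○○○●
○●●○○○●
○●●○○○●
k=17  ○○○●○●●
○●●○○●●
○○○○○●●
○●●○○●●
○○○●○●●

0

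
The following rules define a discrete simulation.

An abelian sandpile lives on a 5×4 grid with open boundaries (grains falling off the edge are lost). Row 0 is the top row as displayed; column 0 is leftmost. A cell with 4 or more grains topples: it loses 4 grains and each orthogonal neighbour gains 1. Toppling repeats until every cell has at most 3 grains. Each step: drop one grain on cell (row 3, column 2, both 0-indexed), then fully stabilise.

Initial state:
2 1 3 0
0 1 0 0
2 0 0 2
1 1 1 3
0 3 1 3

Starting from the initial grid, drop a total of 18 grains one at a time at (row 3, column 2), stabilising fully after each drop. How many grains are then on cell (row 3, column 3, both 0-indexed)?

3

t=0: 2 1 3 0
0 1 0 0
2 0 0 2
1 1 1 3
0 3 1 3
t=1: 2 1 3 0
0 1 0 0
2 0 0 2
1 1 2 3
0 3 1 3
t=2: 2 1 3 0
0 1 0 0
2 0 0 2
1 1 3 3
0 3 1 3
t=3: 2 1 3 0
0 1 0 0
2 0 1 3
1 2 1 1
0 3 3 0
t=4: 2 1 3 0
0 1 0 0
2 0 1 3
1 2 2 1
0 3 3 0
t=5: 2 1 3 0
0 1 0 0
2 0 1 3
1 2 3 1
0 3 3 0
t=6: 2 1 3 0
0 1 0 0
2 1 2 3
2 0 2 2
1 1 1 1
t=7: 2 1 3 0
0 1 0 0
2 1 2 3
2 0 3 2
1 1 1 1
t=8: 2 1 3 0
0 1 0 0
2 1 3 3
2 1 0 3
1 1 2 1
t=9: 2 1 3 0
0 1 0 0
2 1 3 3
2 1 1 3
1 1 2 1
t=10: 2 1 3 0
0 1 0 0
2 1 3 3
2 1 2 3
1 1 2 1
t=11: 2 1 3 0
0 1 0 0
2 1 3 3
2 1 3 3
1 1 2 1
t=12: 2 1 3 0
0 1 1 1
2 2 1 1
2 2 2 1
1 1 3 2
t=13: 2 1 3 0
0 1 1 1
2 2 1 1
2 2 3 1
1 1 3 2
t=14: 2 1 3 0
0 1 1 1
2 2 2 1
2 3 1 2
1 2 0 3
t=15: 2 1 3 0
0 1 1 1
2 2 2 1
2 3 2 2
1 2 0 3
t=16: 2 1 3 0
0 1 1 1
2 2 2 1
2 3 3 2
1 2 0 3
t=17: 2 1 3 0
0 1 1 1
2 3 3 1
3 0 1 3
1 3 1 3
t=18: 2 1 3 0
0 1 1 1
2 3 3 1
3 0 2 3
1 3 1 3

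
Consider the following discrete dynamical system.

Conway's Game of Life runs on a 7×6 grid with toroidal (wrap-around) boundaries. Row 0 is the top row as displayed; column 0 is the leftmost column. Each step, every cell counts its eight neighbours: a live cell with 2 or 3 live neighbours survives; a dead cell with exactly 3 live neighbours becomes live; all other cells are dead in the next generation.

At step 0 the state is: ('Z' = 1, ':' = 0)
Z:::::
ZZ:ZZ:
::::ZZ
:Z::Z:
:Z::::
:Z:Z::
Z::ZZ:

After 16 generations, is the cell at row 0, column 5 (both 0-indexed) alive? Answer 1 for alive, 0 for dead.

t=0: Z:::::
ZZ:ZZ:
::::ZZ
:Z::Z:
:Z::::
:Z:Z::
Z::ZZ:
t=1: Z:Z:::
ZZ:ZZ:
:ZZ:::
Z:::ZZ
ZZ::::
ZZ:ZZ:
ZZZZZZ
t=2: ::::::
Z::Z:Z
::Z:::
::Z::Z
::ZZ::
::::::
::::::
t=3: ::::::
::::::
ZZZZZZ
:ZZ:::
::ZZ::
::::::
::::::
t=4: ::::::
ZZZZZZ
Z::ZZZ
:::::Z
:ZZZ::
::::::
::::::
t=5: ZZZZZZ
:ZZ:::
::::::
:Z:::Z
::Z:::
::Z:::
::::::
t=6: Z::ZZZ
::::ZZ
ZZZ:::
::::::
:ZZ:::
::::::
Z:::ZZ
t=7: :::Z::
::Z:::
ZZ:::Z
Z:::::
::::::
ZZ:::Z
Z::Z::
t=8: ::ZZ::
ZZZ:::
ZZ:::Z
ZZ:::Z
:Z:::Z
ZZ:::Z
ZZZ:ZZ
t=9: ::::Z:
:::Z:Z
::::::
::Z:Z:
::Z:Z:
::::::
::::Z:
t=10: :::ZZZ
::::Z:
:::ZZ:
::::::
::::::
:::Z::
::::::
t=11: :::ZZZ
::::::
:::ZZ:
::::::
::::::
::::::
:::Z::
t=12: :::ZZ:
:::::Z
::::::
::::::
::::::
::::::
:::Z::
t=13: :::ZZ:
::::Z:
::::::
::::::
::::::
::::::
:::ZZ:
t=14: :::::Z
:::ZZ:
::::::
::::::
::::::
::::::
:::ZZ:
t=15: :::::Z
::::Z:
::::::
::::::
::::::
::::::
::::Z:
t=16: ::::ZZ
::::::
::::::
::::::
::::::
::::::
::::::

1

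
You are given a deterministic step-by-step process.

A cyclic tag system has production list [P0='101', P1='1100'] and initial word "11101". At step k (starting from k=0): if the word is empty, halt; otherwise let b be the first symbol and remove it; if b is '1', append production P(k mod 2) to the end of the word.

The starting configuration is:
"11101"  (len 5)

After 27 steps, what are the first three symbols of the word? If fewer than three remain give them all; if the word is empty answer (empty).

[0] "11101"  (len 5)
[1] "1101101"  (len 7)
[2] "1011011100"  (len 10)
[3] "011011100101"  (len 12)
[4] "11011100101"  (len 11)
[5] "1011100101101"  (len 13)
[6] "0111001011011100"  (len 16)
[7] "111001011011100"  (len 15)
[8] "110010110111001100"  (len 18)
[9] "10010110111001100101"  (len 20)
[10] "00101101110011001011100"  (len 23)
[11] "0101101110011001011100"  (len 22)
[12] "101101110011001011100"  (len 21)
[13] "01101110011001011100101"  (len 23)
[14] "1101110011001011100101"  (len 22)
[15] "101110011001011100101101"  (len 24)
[16] "011100110010111001011011100"  (len 27)
[17] "11100110010111001011011100"  (len 26)
[18] "11001100101110010110111001100"  (len 29)
[19] "1001100101110010110111001100101"  (len 31)
[20] "0011001011100101101110011001011100"  (len 34)
[21] "011001011100101101110011001011100"  (len 33)
[22] "11001011100101101110011001011100"  (len 32)
[23] "1001011100101101110011001011100101"  (len 34)
[24] "0010111001011011100110010111001011100"  (len 37)
[25] "010111001011011100110010111001011100"  (len 36)
[26] "10111001011011100110010111001011100"  (len 35)
[27] "0111001011011100110010111001011100101"  (len 37)

011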